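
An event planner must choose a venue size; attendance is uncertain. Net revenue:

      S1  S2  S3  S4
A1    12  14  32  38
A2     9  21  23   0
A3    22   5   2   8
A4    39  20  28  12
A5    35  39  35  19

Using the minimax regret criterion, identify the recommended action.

A5

Column bests: S1=39, S2=39, S3=35, S4=38.
A1 regrets: 27, 25, 3, 0 → max 27
A2 regrets: 30, 18, 12, 38 → max 38
A3 regrets: 17, 34, 33, 30 → max 34
A4 regrets: 0, 19, 7, 26 → max 26
A5 regrets: 4, 0, 0, 19 → max 19
Smallest max regret = 19 → A5.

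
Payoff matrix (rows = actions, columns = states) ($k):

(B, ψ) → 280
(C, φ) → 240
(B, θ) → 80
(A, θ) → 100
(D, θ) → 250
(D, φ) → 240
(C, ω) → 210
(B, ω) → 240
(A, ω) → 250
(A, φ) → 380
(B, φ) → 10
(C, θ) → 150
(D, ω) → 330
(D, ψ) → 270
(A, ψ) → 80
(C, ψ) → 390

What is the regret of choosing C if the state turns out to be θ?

Best payoff under θ is 250.
Regret = 250 − 150 = 100.

100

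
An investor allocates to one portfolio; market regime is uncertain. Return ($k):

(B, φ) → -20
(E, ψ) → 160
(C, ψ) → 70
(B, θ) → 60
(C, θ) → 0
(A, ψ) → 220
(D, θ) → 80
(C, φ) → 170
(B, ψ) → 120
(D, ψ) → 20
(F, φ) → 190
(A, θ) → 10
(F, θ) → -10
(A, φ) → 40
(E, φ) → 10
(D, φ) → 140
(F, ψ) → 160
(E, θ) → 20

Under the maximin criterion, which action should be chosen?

D

Row minima: A=10, B=-20, C=0, D=20, E=10, F=-10
Best worst-case = 20 → D.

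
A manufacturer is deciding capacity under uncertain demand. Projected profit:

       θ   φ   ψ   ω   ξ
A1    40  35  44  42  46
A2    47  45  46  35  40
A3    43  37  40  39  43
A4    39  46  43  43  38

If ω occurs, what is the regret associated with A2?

Best payoff under ω is 43.
Regret = 43 − 35 = 8.

8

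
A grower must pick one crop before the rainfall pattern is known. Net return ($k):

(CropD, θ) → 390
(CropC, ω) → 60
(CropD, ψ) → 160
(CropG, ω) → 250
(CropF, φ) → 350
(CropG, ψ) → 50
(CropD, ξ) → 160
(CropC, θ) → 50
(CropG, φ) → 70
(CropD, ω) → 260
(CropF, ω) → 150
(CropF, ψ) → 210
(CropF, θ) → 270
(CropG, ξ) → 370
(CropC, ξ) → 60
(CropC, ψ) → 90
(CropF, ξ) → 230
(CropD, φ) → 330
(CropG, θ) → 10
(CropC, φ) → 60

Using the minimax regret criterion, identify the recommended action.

Column bests: θ=390, φ=350, ψ=210, ω=260, ξ=370.
CropD regrets: 0, 20, 50, 0, 210 → max 210
CropC regrets: 340, 290, 120, 200, 310 → max 340
CropF regrets: 120, 0, 0, 110, 140 → max 140
CropG regrets: 380, 280, 160, 10, 0 → max 380
Smallest max regret = 140 → CropF.

CropF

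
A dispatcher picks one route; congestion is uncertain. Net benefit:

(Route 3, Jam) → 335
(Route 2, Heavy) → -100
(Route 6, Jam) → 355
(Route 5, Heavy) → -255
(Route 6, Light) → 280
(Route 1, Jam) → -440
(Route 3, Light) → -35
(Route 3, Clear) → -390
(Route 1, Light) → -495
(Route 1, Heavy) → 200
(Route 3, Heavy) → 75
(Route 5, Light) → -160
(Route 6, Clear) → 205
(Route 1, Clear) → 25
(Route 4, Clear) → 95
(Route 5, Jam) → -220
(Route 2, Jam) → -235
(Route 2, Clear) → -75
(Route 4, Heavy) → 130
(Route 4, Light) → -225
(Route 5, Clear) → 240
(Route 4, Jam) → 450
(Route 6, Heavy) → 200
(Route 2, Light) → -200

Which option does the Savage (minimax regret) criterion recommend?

Route 6

Column bests: Clear=240, Light=280, Heavy=200, Jam=450.
Route 1 regrets: 215, 775, 0, 890 → max 890
Route 2 regrets: 315, 480, 300, 685 → max 685
Route 3 regrets: 630, 315, 125, 115 → max 630
Route 4 regrets: 145, 505, 70, 0 → max 505
Route 5 regrets: 0, 440, 455, 670 → max 670
Route 6 regrets: 35, 0, 0, 95 → max 95
Smallest max regret = 95 → Route 6.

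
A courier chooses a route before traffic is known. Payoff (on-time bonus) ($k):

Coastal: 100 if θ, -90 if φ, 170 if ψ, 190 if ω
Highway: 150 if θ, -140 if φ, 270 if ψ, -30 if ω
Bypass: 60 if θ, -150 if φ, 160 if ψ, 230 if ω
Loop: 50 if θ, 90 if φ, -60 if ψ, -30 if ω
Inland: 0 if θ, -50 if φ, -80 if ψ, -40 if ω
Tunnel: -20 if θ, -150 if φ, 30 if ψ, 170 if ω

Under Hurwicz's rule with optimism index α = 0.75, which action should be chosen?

Highway

Coastal: 0.75·190 + 0.25·(-90) = 120
Highway: 0.75·270 + 0.25·(-140) = 167.5
Bypass: 0.75·230 + 0.25·(-150) = 135
Loop: 0.75·90 + 0.25·(-60) = 52.5
Inland: 0.75·0 + 0.25·(-80) = -20
Tunnel: 0.75·170 + 0.25·(-150) = 90
Highest Hurwicz score = 167.5 → Highway.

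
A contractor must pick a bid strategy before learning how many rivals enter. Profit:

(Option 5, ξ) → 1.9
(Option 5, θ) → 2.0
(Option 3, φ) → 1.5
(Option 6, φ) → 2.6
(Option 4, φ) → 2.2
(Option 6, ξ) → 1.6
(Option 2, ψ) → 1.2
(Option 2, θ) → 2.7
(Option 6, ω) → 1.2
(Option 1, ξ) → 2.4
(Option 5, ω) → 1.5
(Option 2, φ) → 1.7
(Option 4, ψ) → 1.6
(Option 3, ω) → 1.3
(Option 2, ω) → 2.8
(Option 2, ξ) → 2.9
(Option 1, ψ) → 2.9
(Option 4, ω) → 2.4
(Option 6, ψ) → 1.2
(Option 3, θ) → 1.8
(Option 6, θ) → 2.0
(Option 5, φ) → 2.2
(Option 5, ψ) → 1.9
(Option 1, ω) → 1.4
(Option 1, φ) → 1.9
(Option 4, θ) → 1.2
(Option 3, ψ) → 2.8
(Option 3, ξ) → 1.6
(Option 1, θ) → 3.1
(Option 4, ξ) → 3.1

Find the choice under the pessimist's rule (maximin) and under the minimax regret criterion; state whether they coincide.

Row minima: Option 1=1.4, Option 2=1.2, Option 3=1.3, Option 4=1.2, Option 5=1.5, Option 6=1.2
Best worst-case = 1.5 → Option 5.
Column bests: θ=3.1, φ=2.6, ψ=2.9, ω=2.8, ξ=3.1.
Option 1 regrets: 0.0, 0.7, 0.0, 1.4, 0.7 → max 1.4
Option 2 regrets: 0.4, 0.9, 1.7, 0.0, 0.2 → max 1.7
Option 3 regrets: 1.3, 1.1, 0.1, 1.5, 1.5 → max 1.5
Option 4 regrets: 1.9, 0.4, 1.3, 0.4, 0.0 → max 1.9
Option 5 regrets: 1.1, 0.4, 1.0, 1.3, 1.2 → max 1.3
Option 6 regrets: 1.1, 0.0, 1.7, 1.6, 1.5 → max 1.7
Smallest max regret = 1.3 → Option 5.

maximin → Option 5; minimax regret → Option 5 (agree)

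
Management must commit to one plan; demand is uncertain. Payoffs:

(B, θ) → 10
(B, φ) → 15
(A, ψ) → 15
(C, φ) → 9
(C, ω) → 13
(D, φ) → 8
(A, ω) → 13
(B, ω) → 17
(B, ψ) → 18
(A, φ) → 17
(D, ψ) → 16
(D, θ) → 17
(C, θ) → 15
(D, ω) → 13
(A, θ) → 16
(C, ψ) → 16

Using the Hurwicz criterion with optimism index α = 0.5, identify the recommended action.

A

A: 0.5·17 + 0.5·13 = 15
B: 0.5·18 + 0.5·10 = 14
C: 0.5·16 + 0.5·9 = 12.5
D: 0.5·17 + 0.5·8 = 12.5
Highest Hurwicz score = 15 → A.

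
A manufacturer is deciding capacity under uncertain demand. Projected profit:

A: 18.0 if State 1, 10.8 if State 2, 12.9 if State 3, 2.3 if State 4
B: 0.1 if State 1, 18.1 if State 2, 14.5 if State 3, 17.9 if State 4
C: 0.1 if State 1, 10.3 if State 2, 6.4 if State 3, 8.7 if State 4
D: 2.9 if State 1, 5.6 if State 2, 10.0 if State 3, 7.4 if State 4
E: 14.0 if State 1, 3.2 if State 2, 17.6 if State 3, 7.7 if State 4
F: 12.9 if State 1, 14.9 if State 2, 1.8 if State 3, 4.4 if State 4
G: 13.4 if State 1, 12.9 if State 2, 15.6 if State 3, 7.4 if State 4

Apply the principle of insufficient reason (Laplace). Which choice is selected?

B

Row averages: A=11, B=12.65, C=6.375, D=6.475, E=10.625, F=8.5, G=12.325
Highest average = 12.65 → B.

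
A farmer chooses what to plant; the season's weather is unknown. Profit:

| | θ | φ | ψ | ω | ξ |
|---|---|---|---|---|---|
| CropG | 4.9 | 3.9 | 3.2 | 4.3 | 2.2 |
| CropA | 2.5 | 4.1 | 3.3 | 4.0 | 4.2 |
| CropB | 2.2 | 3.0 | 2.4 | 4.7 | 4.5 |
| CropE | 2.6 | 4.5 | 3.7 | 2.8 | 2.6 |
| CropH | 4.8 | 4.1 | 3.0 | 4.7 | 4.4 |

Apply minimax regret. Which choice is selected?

Column bests: θ=4.9, φ=4.5, ψ=3.7, ω=4.7, ξ=4.5.
CropG regrets: 0.0, 0.6, 0.5, 0.4, 2.3 → max 2.3
CropA regrets: 2.4, 0.4, 0.4, 0.7, 0.3 → max 2.4
CropB regrets: 2.7, 1.5, 1.3, 0.0, 0.0 → max 2.7
CropE regrets: 2.3, 0.0, 0.0, 1.9, 1.9 → max 2.3
CropH regrets: 0.1, 0.4, 0.7, 0.0, 0.1 → max 0.7
Smallest max regret = 0.7 → CropH.

CropH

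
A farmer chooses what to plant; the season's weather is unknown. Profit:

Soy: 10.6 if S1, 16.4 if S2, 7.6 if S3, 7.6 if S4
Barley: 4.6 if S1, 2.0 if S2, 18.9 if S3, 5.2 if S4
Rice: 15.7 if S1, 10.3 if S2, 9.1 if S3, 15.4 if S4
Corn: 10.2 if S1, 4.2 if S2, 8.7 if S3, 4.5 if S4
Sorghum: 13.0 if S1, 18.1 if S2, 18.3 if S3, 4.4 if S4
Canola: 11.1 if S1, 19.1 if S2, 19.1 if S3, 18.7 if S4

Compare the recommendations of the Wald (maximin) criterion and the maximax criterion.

Row minima: Soy=7.6, Barley=2.0, Rice=9.1, Corn=4.2, Sorghum=4.4, Canola=11.1
Best worst-case = 11.1 → Canola.
Row maxima: Soy=16.4, Barley=18.9, Rice=15.7, Corn=10.2, Sorghum=18.3, Canola=19.1
Best best-case = 19.1 → Canola.

maximin → Canola; maximax → Canola (agree)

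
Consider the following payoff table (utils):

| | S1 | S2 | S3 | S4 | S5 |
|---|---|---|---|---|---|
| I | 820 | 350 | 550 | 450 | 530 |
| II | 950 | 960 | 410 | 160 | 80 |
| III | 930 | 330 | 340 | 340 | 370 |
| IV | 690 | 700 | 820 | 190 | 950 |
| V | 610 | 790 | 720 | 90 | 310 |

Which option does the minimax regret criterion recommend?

IV

Column bests: S1=950, S2=960, S3=820, S4=450, S5=950.
I regrets: 130, 610, 270, 0, 420 → max 610
II regrets: 0, 0, 410, 290, 870 → max 870
III regrets: 20, 630, 480, 110, 580 → max 630
IV regrets: 260, 260, 0, 260, 0 → max 260
V regrets: 340, 170, 100, 360, 640 → max 640
Smallest max regret = 260 → IV.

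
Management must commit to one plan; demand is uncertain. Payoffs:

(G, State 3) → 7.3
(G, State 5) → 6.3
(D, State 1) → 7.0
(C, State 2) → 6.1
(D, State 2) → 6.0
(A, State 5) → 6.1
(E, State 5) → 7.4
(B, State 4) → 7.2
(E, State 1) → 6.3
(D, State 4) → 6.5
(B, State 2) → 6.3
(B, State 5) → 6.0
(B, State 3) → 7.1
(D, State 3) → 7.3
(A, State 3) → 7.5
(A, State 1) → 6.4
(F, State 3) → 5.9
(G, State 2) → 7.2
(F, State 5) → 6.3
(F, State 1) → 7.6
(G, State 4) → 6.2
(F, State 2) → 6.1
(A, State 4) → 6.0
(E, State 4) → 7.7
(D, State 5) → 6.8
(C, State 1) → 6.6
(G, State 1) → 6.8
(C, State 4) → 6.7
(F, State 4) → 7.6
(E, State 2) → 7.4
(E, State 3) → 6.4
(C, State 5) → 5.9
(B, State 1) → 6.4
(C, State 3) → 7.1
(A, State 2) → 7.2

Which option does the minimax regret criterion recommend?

E

Column bests: State 1=7.6, State 2=7.4, State 3=7.5, State 4=7.7, State 5=7.4.
A regrets: 1.2, 0.2, 0.0, 1.7, 1.3 → max 1.7
B regrets: 1.2, 1.1, 0.4, 0.5, 1.4 → max 1.4
C regrets: 1.0, 1.3, 0.4, 1.0, 1.5 → max 1.5
D regrets: 0.6, 1.4, 0.2, 1.2, 0.6 → max 1.4
E regrets: 1.3, 0.0, 1.1, 0.0, 0.0 → max 1.3
F regrets: 0.0, 1.3, 1.6, 0.1, 1.1 → max 1.6
G regrets: 0.8, 0.2, 0.2, 1.5, 1.1 → max 1.5
Smallest max regret = 1.3 → E.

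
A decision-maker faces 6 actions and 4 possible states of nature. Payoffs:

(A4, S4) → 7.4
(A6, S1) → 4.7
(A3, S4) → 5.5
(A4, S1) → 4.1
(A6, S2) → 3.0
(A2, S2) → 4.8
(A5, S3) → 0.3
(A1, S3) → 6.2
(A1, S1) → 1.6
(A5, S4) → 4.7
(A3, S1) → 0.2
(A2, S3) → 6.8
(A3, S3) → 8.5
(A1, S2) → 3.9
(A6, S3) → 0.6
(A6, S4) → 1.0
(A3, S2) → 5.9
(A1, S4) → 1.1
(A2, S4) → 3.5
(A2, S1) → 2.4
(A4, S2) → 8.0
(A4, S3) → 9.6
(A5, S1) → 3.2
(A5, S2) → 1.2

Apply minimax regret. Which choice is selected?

A4

Column bests: S1=4.7, S2=8.0, S3=9.6, S4=7.4.
A1 regrets: 3.1, 4.1, 3.4, 6.3 → max 6.3
A2 regrets: 2.3, 3.2, 2.8, 3.9 → max 3.9
A3 regrets: 4.5, 2.1, 1.1, 1.9 → max 4.5
A4 regrets: 0.6, 0.0, 0.0, 0.0 → max 0.6
A5 regrets: 1.5, 6.8, 9.3, 2.7 → max 9.3
A6 regrets: 0.0, 5.0, 9.0, 6.4 → max 9.0
Smallest max regret = 0.6 → A4.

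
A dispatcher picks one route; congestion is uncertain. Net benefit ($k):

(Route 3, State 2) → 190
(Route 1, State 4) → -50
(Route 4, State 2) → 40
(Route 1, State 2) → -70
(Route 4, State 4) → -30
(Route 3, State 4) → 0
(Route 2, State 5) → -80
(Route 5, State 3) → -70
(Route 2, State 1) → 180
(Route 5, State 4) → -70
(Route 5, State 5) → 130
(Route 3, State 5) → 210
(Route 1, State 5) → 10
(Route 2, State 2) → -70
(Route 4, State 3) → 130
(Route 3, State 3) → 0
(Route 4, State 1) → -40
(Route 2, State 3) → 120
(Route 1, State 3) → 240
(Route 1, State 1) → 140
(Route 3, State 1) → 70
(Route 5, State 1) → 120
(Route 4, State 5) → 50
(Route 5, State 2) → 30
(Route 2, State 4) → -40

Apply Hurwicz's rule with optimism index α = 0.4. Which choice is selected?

Route 1: 0.4·240 + 0.6·(-70) = 54
Route 2: 0.4·180 + 0.6·(-80) = 24
Route 3: 0.4·210 + 0.6·0 = 84
Route 4: 0.4·130 + 0.6·(-40) = 28
Route 5: 0.4·130 + 0.6·(-70) = 10
Highest Hurwicz score = 84 → Route 3.

Route 3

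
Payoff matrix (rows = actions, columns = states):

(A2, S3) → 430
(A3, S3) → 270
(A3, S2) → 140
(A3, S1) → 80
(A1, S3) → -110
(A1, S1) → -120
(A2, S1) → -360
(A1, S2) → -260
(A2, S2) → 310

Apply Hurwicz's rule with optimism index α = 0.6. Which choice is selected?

A1: 0.6·(-110) + 0.4·(-260) = -170
A2: 0.6·430 + 0.4·(-360) = 114
A3: 0.6·270 + 0.4·80 = 194
Highest Hurwicz score = 194 → A3.

A3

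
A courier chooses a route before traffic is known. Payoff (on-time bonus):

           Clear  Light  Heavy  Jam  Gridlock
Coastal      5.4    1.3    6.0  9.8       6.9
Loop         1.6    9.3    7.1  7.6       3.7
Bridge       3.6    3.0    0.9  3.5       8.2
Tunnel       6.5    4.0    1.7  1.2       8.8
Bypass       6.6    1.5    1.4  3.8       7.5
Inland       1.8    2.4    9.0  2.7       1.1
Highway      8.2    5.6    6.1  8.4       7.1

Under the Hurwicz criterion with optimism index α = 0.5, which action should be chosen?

Highway

Coastal: 0.5·9.8 + 0.5·1.3 = 5.55
Loop: 0.5·9.3 + 0.5·1.6 = 5.45
Bridge: 0.5·8.2 + 0.5·0.9 = 4.55
Tunnel: 0.5·8.8 + 0.5·1.2 = 5
Bypass: 0.5·7.5 + 0.5·1.4 = 4.45
Inland: 0.5·9.0 + 0.5·1.1 = 5.05
Highway: 0.5·8.4 + 0.5·5.6 = 7
Highest Hurwicz score = 7 → Highway.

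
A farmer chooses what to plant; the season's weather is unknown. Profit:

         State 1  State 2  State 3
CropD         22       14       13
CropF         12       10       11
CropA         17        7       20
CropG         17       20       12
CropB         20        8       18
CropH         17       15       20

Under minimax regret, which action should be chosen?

Column bests: State 1=22, State 2=20, State 3=20.
CropD regrets: 0, 6, 7 → max 7
CropF regrets: 10, 10, 9 → max 10
CropA regrets: 5, 13, 0 → max 13
CropG regrets: 5, 0, 8 → max 8
CropB regrets: 2, 12, 2 → max 12
CropH regrets: 5, 5, 0 → max 5
Smallest max regret = 5 → CropH.

CropH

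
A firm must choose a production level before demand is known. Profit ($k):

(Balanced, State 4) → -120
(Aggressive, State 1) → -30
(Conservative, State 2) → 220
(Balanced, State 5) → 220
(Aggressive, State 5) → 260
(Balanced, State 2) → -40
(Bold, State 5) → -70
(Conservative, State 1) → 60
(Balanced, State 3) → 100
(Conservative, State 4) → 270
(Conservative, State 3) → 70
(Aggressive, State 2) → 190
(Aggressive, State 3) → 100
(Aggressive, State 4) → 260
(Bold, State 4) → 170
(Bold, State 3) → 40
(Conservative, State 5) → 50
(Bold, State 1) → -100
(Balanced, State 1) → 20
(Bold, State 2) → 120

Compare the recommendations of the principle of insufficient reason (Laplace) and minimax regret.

Row averages: Conservative=134, Balanced=36, Aggressive=156, Bold=32
Highest average = 156 → Aggressive.
Column bests: State 1=60, State 2=220, State 3=100, State 4=270, State 5=260.
Conservative regrets: 0, 0, 30, 0, 210 → max 210
Balanced regrets: 40, 260, 0, 390, 40 → max 390
Aggressive regrets: 90, 30, 0, 10, 0 → max 90
Bold regrets: 160, 100, 60, 100, 330 → max 330
Smallest max regret = 90 → Aggressive.

laplace → Aggressive; minimax regret → Aggressive (agree)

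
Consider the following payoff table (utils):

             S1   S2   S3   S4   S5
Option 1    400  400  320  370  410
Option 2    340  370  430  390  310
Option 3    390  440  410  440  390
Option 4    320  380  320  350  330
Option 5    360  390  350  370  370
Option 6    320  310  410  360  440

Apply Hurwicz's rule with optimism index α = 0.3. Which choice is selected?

Option 1: 0.3·410 + 0.7·320 = 347
Option 2: 0.3·430 + 0.7·310 = 346
Option 3: 0.3·440 + 0.7·390 = 405
Option 4: 0.3·380 + 0.7·320 = 338
Option 5: 0.3·390 + 0.7·350 = 362
Option 6: 0.3·440 + 0.7·310 = 349
Highest Hurwicz score = 405 → Option 3.

Option 3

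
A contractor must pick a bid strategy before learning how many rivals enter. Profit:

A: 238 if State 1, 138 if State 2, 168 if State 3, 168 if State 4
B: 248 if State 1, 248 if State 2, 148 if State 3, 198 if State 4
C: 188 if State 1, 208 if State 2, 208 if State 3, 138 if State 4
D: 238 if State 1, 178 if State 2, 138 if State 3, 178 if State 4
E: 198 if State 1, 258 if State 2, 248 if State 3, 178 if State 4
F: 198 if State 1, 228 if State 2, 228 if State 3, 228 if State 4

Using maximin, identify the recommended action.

Row minima: A=138, B=148, C=138, D=138, E=178, F=198
Best worst-case = 198 → F.

F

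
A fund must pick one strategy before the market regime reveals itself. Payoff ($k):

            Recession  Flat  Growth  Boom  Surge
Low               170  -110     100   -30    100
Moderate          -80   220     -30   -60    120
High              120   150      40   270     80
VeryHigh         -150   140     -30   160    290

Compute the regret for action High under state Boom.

Best payoff under Boom is 270.
Regret = 270 − 270 = 0.

0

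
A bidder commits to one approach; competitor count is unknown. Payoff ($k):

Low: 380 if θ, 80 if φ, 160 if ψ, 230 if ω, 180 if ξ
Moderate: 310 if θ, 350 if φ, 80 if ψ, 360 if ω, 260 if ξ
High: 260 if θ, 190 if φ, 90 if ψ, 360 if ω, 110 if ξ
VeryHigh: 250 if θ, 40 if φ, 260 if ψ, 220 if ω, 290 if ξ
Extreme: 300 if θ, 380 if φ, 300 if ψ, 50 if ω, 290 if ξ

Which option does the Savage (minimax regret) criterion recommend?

Column bests: θ=380, φ=380, ψ=300, ω=360, ξ=290.
Low regrets: 0, 300, 140, 130, 110 → max 300
Moderate regrets: 70, 30, 220, 0, 30 → max 220
High regrets: 120, 190, 210, 0, 180 → max 210
VeryHigh regrets: 130, 340, 40, 140, 0 → max 340
Extreme regrets: 80, 0, 0, 310, 0 → max 310
Smallest max regret = 210 → High.

High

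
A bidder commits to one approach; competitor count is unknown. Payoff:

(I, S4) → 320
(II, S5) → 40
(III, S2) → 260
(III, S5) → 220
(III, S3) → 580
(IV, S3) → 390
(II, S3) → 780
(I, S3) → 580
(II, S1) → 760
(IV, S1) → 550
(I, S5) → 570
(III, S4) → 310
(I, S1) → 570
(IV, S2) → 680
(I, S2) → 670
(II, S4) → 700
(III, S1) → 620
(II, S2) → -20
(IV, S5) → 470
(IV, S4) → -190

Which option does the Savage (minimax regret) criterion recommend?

Column bests: S1=760, S2=680, S3=780, S4=700, S5=570.
I regrets: 190, 10, 200, 380, 0 → max 380
II regrets: 0, 700, 0, 0, 530 → max 700
III regrets: 140, 420, 200, 390, 350 → max 420
IV regrets: 210, 0, 390, 890, 100 → max 890
Smallest max regret = 380 → I.

I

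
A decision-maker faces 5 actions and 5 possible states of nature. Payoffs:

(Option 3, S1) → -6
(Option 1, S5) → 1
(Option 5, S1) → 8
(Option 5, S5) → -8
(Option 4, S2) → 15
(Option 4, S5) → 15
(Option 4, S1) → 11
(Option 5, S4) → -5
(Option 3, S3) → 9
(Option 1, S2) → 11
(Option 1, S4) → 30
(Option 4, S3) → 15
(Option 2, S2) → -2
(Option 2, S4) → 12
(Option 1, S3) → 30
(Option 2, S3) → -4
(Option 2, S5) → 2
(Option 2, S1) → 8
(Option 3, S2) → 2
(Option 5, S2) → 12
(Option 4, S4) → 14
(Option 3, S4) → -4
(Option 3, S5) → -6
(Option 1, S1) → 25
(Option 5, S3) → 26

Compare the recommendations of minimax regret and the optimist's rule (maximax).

minimax regret → Option 1; maximax → Option 1 (agree)

Column bests: S1=25, S2=15, S3=30, S4=30, S5=15.
Option 1 regrets: 0, 4, 0, 0, 14 → max 14
Option 2 regrets: 17, 17, 34, 18, 13 → max 34
Option 3 regrets: 31, 13, 21, 34, 21 → max 34
Option 4 regrets: 14, 0, 15, 16, 0 → max 16
Option 5 regrets: 17, 3, 4, 35, 23 → max 35
Smallest max regret = 14 → Option 1.
Row maxima: Option 1=30, Option 2=12, Option 3=9, Option 4=15, Option 5=26
Best best-case = 30 → Option 1.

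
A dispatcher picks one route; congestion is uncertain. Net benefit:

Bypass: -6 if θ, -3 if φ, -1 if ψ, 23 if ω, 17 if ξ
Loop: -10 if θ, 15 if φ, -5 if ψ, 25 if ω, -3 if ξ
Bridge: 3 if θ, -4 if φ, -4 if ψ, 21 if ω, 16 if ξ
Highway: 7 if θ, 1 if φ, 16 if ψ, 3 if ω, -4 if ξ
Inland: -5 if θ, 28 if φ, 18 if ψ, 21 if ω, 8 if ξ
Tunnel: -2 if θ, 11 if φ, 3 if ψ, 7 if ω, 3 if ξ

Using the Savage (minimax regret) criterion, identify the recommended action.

Column bests: θ=7, φ=28, ψ=18, ω=25, ξ=17.
Bypass regrets: 13, 31, 19, 2, 0 → max 31
Loop regrets: 17, 13, 23, 0, 20 → max 23
Bridge regrets: 4, 32, 22, 4, 1 → max 32
Highway regrets: 0, 27, 2, 22, 21 → max 27
Inland regrets: 12, 0, 0, 4, 9 → max 12
Tunnel regrets: 9, 17, 15, 18, 14 → max 18
Smallest max regret = 12 → Inland.

Inland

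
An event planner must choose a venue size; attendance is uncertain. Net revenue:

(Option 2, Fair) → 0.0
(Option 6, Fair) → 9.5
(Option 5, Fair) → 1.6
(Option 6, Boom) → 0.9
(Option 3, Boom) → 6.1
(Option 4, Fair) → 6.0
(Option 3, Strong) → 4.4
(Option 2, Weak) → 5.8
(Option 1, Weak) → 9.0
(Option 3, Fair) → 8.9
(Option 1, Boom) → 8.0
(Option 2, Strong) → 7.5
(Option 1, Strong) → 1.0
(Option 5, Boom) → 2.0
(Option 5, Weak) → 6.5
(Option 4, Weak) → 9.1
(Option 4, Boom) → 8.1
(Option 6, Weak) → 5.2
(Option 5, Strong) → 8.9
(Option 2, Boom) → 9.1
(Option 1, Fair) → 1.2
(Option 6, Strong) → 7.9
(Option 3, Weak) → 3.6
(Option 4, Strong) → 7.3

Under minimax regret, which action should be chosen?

Column bests: Weak=9.1, Fair=9.5, Strong=8.9, Boom=9.1.
Option 1 regrets: 0.1, 8.3, 7.9, 1.1 → max 8.3
Option 2 regrets: 3.3, 9.5, 1.4, 0.0 → max 9.5
Option 3 regrets: 5.5, 0.6, 4.5, 3.0 → max 5.5
Option 4 regrets: 0.0, 3.5, 1.6, 1.0 → max 3.5
Option 5 regrets: 2.6, 7.9, 0.0, 7.1 → max 7.9
Option 6 regrets: 3.9, 0.0, 1.0, 8.2 → max 8.2
Smallest max regret = 3.5 → Option 4.

Option 4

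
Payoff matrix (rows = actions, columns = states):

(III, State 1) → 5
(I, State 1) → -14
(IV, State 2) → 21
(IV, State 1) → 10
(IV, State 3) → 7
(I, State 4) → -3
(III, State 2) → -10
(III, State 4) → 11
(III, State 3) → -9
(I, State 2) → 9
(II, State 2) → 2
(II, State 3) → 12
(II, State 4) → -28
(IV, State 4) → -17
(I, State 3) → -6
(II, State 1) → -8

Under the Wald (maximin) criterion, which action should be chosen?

Row minima: I=-14, II=-28, III=-10, IV=-17
Best worst-case = -10 → III.

III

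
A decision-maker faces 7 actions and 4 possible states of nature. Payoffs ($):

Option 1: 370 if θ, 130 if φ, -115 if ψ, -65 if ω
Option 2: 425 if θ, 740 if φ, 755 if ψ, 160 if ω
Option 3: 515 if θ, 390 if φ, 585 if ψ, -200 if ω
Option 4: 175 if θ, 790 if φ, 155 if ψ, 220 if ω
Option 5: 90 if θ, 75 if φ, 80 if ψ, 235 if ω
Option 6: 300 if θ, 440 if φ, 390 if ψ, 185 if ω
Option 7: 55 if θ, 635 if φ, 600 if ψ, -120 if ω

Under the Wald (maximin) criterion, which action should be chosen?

Row minima: Option 1=-115, Option 2=160, Option 3=-200, Option 4=155, Option 5=75, Option 6=185, Option 7=-120
Best worst-case = 185 → Option 6.

Option 6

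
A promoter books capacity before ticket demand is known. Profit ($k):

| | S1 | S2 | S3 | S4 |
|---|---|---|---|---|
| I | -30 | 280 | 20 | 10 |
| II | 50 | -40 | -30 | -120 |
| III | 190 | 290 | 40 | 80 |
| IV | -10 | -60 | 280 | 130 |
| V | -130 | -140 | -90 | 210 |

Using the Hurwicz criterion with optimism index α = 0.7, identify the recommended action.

III

I: 0.7·280 + 0.3·(-30) = 187
II: 0.7·50 + 0.3·(-120) = -1
III: 0.7·290 + 0.3·40 = 215
IV: 0.7·280 + 0.3·(-60) = 178
V: 0.7·210 + 0.3·(-140) = 105
Highest Hurwicz score = 215 → III.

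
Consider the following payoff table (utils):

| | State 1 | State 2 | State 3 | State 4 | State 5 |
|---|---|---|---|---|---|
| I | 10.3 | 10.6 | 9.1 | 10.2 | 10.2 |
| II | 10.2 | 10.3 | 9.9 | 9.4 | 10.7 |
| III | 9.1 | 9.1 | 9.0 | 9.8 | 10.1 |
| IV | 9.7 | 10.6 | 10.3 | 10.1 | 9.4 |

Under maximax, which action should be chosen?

Row maxima: I=10.6, II=10.7, III=10.1, IV=10.6
Best best-case = 10.7 → II.

II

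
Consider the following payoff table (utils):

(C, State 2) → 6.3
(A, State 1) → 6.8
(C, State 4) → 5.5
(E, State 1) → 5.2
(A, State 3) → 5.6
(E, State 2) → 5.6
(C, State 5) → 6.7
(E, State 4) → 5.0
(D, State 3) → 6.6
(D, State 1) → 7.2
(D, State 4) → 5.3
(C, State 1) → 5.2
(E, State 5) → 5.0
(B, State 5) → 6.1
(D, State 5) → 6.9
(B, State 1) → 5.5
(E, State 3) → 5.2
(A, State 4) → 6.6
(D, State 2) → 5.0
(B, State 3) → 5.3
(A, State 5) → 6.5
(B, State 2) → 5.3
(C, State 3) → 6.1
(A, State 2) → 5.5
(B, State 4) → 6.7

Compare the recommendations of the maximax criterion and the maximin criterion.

maximax → D; maximin → A (disagree)

Row maxima: A=6.8, B=6.7, C=6.7, D=7.2, E=5.6
Best best-case = 7.2 → D.
Row minima: A=5.5, B=5.3, C=5.2, D=5.0, E=5.0
Best worst-case = 5.5 → A.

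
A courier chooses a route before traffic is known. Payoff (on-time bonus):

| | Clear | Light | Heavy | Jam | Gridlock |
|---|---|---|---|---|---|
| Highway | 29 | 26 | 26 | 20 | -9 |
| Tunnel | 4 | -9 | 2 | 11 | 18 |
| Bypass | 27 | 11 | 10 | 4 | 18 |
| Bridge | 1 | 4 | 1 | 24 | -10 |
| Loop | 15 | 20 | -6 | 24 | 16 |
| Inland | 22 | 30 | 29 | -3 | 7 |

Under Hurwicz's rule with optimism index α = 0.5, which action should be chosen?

Highway: 0.5·29 + 0.5·(-9) = 10
Tunnel: 0.5·18 + 0.5·(-9) = 4.5
Bypass: 0.5·27 + 0.5·4 = 15.5
Bridge: 0.5·24 + 0.5·(-10) = 7
Loop: 0.5·24 + 0.5·(-6) = 9
Inland: 0.5·30 + 0.5·(-3) = 13.5
Highest Hurwicz score = 15.5 → Bypass.

Bypass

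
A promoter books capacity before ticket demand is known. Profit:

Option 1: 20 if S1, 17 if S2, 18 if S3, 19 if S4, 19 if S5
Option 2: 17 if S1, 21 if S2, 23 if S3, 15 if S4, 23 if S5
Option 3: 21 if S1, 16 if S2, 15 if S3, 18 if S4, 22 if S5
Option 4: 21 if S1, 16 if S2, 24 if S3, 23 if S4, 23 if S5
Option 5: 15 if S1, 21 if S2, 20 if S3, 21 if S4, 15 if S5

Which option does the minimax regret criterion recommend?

Option 4

Column bests: S1=21, S2=21, S3=24, S4=23, S5=23.
Option 1 regrets: 1, 4, 6, 4, 4 → max 6
Option 2 regrets: 4, 0, 1, 8, 0 → max 8
Option 3 regrets: 0, 5, 9, 5, 1 → max 9
Option 4 regrets: 0, 5, 0, 0, 0 → max 5
Option 5 regrets: 6, 0, 4, 2, 8 → max 8
Smallest max regret = 5 → Option 4.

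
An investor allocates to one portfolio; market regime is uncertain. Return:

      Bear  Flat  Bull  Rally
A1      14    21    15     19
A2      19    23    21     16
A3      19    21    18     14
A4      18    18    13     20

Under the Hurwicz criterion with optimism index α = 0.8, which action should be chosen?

A2

A1: 0.8·21 + 0.2·14 = 19.6
A2: 0.8·23 + 0.2·16 = 21.6
A3: 0.8·21 + 0.2·14 = 19.6
A4: 0.8·20 + 0.2·13 = 18.6
Highest Hurwicz score = 21.6 → A2.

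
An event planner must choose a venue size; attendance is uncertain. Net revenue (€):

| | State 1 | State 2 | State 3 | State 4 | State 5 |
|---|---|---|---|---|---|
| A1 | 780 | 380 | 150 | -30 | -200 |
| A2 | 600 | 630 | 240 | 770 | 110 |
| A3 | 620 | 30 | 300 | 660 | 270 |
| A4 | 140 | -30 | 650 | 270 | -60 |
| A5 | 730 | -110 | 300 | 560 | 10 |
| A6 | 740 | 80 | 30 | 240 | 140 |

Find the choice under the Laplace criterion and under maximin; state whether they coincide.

laplace → A2; maximin → A2 (agree)

Row averages: A1=216, A2=470, A3=376, A4=194, A5=298, A6=246
Highest average = 470 → A2.
Row minima: A1=-200, A2=110, A3=30, A4=-60, A5=-110, A6=30
Best worst-case = 110 → A2.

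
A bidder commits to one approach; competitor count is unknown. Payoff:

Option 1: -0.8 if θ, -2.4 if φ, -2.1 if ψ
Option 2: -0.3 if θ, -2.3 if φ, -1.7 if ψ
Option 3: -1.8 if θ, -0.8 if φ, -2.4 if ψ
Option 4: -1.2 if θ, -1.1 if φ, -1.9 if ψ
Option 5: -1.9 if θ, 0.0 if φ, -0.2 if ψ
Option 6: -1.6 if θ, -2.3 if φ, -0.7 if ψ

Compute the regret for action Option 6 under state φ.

Best payoff under φ is 0.0.
Regret = 0.0 − (-2.3) = 2.3.

2.3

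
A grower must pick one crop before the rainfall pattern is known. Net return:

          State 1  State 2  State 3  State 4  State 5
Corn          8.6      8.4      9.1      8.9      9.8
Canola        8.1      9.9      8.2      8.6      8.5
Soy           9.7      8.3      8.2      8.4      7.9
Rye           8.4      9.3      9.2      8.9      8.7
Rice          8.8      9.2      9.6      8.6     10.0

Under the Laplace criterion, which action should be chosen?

Row averages: Corn=8.96, Canola=8.66, Soy=8.5, Rye=8.9, Rice=9.24
Highest average = 9.24 → Rice.

Rice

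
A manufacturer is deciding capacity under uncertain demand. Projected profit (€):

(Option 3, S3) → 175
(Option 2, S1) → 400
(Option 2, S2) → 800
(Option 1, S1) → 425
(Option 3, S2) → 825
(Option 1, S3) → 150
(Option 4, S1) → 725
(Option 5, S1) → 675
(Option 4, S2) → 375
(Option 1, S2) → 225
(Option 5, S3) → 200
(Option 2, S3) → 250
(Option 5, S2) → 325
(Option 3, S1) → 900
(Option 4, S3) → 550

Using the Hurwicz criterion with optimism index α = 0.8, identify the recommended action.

Option 1: 0.8·425 + 0.2·150 = 370
Option 2: 0.8·800 + 0.2·250 = 690
Option 3: 0.8·900 + 0.2·175 = 755
Option 4: 0.8·725 + 0.2·375 = 655
Option 5: 0.8·675 + 0.2·200 = 580
Highest Hurwicz score = 755 → Option 3.

Option 3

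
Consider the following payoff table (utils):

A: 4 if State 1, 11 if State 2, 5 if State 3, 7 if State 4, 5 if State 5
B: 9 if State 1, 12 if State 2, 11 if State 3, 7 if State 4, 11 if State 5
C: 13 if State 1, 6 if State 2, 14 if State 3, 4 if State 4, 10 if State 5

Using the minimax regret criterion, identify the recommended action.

B

Column bests: State 1=13, State 2=12, State 3=14, State 4=7, State 5=11.
A regrets: 9, 1, 9, 0, 6 → max 9
B regrets: 4, 0, 3, 0, 0 → max 4
C regrets: 0, 6, 0, 3, 1 → max 6
Smallest max regret = 4 → B.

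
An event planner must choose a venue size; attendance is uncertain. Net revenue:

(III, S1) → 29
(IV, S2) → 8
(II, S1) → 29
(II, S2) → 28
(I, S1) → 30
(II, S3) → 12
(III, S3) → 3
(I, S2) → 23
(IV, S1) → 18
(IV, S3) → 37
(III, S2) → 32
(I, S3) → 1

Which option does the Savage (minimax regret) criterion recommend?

Column bests: S1=30, S2=32, S3=37.
I regrets: 0, 9, 36 → max 36
II regrets: 1, 4, 25 → max 25
III regrets: 1, 0, 34 → max 34
IV regrets: 12, 24, 0 → max 24
Smallest max regret = 24 → IV.

IV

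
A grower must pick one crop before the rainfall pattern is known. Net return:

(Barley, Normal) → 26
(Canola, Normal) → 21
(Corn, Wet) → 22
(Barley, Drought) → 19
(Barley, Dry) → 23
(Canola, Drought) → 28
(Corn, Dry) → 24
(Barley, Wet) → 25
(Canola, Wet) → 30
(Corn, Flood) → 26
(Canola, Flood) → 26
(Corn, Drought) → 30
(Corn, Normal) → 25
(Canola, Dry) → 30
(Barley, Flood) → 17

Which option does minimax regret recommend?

Column bests: Drought=30, Dry=30, Normal=26, Wet=30, Flood=26.
Barley regrets: 11, 7, 0, 5, 9 → max 11
Corn regrets: 0, 6, 1, 8, 0 → max 8
Canola regrets: 2, 0, 5, 0, 0 → max 5
Smallest max regret = 5 → Canola.

Canola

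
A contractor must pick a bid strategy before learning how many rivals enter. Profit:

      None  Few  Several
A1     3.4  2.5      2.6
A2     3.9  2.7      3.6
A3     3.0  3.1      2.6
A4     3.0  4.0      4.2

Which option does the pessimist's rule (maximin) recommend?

A4

Row minima: A1=2.5, A2=2.7, A3=2.6, A4=3.0
Best worst-case = 3.0 → A4.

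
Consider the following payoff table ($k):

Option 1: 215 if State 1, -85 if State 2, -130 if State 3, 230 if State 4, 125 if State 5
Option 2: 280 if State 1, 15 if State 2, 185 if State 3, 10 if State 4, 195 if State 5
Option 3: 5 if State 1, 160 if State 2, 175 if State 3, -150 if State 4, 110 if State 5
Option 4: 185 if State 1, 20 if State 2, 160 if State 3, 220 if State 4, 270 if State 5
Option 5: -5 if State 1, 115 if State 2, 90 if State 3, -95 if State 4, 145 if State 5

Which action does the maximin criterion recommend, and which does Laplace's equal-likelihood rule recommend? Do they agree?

maximin → Option 4; laplace → Option 4 (agree)

Row minima: Option 1=-130, Option 2=10, Option 3=-150, Option 4=20, Option 5=-95
Best worst-case = 20 → Option 4.
Row averages: Option 1=71, Option 2=137, Option 3=60, Option 4=171, Option 5=50
Highest average = 171 → Option 4.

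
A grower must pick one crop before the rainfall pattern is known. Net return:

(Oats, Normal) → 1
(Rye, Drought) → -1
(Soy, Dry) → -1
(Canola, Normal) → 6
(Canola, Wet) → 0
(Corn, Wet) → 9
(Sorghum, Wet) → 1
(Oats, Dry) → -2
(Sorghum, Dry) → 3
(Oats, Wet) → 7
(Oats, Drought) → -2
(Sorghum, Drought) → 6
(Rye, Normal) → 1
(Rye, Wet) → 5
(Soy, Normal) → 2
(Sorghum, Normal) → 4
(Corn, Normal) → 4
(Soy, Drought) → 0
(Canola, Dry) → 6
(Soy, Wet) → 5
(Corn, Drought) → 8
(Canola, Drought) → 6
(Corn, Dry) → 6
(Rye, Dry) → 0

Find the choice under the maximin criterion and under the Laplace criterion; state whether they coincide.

Row minima: Rye=-1, Oats=-2, Canola=0, Corn=4, Sorghum=1, Soy=-1
Best worst-case = 4 → Corn.
Row averages: Rye=1.25, Oats=1, Canola=4.5, Corn=6.75, Sorghum=3.5, Soy=1.5
Highest average = 6.75 → Corn.

maximin → Corn; laplace → Corn (agree)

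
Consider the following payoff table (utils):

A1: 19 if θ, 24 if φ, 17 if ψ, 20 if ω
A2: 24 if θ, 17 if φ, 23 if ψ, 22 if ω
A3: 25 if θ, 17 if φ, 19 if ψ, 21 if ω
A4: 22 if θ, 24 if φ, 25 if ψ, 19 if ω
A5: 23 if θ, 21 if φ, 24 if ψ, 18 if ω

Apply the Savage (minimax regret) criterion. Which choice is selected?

A4

Column bests: θ=25, φ=24, ψ=25, ω=22.
A1 regrets: 6, 0, 8, 2 → max 8
A2 regrets: 1, 7, 2, 0 → max 7
A3 regrets: 0, 7, 6, 1 → max 7
A4 regrets: 3, 0, 0, 3 → max 3
A5 regrets: 2, 3, 1, 4 → max 4
Smallest max regret = 3 → A4.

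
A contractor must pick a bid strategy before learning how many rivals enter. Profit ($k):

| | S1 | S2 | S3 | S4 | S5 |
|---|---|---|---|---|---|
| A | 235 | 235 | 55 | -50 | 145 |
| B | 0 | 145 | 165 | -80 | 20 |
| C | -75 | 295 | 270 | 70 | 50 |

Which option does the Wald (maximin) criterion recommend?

A

Row minima: A=-50, B=-80, C=-75
Best worst-case = -50 → A.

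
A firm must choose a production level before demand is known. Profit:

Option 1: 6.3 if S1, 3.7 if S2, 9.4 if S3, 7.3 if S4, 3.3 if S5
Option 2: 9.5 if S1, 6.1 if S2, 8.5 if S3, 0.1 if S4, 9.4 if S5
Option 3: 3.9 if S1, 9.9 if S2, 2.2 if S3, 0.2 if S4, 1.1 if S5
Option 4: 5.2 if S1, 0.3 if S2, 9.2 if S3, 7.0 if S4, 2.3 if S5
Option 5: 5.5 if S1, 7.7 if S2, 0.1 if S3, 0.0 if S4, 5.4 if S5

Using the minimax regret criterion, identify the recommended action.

Option 1

Column bests: S1=9.5, S2=9.9, S3=9.4, S4=7.3, S5=9.4.
Option 1 regrets: 3.2, 6.2, 0.0, 0.0, 6.1 → max 6.2
Option 2 regrets: 0.0, 3.8, 0.9, 7.2, 0.0 → max 7.2
Option 3 regrets: 5.6, 0.0, 7.2, 7.1, 8.3 → max 8.3
Option 4 regrets: 4.3, 9.6, 0.2, 0.3, 7.1 → max 9.6
Option 5 regrets: 4.0, 2.2, 9.3, 7.3, 4.0 → max 9.3
Smallest max regret = 6.2 → Option 1.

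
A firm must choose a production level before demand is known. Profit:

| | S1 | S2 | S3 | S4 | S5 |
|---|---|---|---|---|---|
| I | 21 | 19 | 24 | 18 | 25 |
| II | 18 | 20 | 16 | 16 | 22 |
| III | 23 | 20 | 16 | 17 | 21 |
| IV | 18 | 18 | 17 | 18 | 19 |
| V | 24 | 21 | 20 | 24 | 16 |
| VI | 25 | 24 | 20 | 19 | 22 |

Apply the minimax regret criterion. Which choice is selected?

VI

Column bests: S1=25, S2=24, S3=24, S4=24, S5=25.
I regrets: 4, 5, 0, 6, 0 → max 6
II regrets: 7, 4, 8, 8, 3 → max 8
III regrets: 2, 4, 8, 7, 4 → max 8
IV regrets: 7, 6, 7, 6, 6 → max 7
V regrets: 1, 3, 4, 0, 9 → max 9
VI regrets: 0, 0, 4, 5, 3 → max 5
Smallest max regret = 5 → VI.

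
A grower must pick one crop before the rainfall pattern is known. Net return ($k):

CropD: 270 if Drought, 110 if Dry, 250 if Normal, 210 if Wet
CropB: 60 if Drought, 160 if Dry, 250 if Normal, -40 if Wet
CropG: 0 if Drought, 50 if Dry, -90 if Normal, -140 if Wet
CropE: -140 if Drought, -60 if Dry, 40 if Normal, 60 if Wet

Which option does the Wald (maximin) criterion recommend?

CropD

Row minima: CropD=110, CropB=-40, CropG=-140, CropE=-140
Best worst-case = 110 → CropD.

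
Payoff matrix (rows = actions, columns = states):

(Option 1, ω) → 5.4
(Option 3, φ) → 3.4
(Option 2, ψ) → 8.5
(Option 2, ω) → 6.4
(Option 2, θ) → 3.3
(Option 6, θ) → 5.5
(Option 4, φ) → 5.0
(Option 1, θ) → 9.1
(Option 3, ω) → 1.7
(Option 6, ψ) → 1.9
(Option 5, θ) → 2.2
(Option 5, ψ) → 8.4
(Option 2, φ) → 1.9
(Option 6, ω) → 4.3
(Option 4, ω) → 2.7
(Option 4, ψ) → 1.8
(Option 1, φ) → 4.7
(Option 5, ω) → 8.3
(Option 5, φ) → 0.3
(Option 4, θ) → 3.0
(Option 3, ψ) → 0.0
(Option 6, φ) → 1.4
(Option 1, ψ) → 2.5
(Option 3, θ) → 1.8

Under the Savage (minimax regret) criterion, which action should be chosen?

Column bests: θ=9.1, φ=5.0, ψ=8.5, ω=8.3.
Option 1 regrets: 0.0, 0.3, 6.0, 2.9 → max 6.0
Option 2 regrets: 5.8, 3.1, 0.0, 1.9 → max 5.8
Option 3 regrets: 7.3, 1.6, 8.5, 6.6 → max 8.5
Option 4 regrets: 6.1, 0.0, 6.7, 5.6 → max 6.7
Option 5 regrets: 6.9, 4.7, 0.1, 0.0 → max 6.9
Option 6 regrets: 3.6, 3.6, 6.6, 4.0 → max 6.6
Smallest max regret = 5.8 → Option 2.

Option 2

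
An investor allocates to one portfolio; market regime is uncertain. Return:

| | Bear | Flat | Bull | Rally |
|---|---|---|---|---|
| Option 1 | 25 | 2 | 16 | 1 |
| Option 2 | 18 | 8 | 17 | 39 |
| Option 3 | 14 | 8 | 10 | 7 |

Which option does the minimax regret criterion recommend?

Column bests: Bear=25, Flat=8, Bull=17, Rally=39.
Option 1 regrets: 0, 6, 1, 38 → max 38
Option 2 regrets: 7, 0, 0, 0 → max 7
Option 3 regrets: 11, 0, 7, 32 → max 32
Smallest max regret = 7 → Option 2.

Option 2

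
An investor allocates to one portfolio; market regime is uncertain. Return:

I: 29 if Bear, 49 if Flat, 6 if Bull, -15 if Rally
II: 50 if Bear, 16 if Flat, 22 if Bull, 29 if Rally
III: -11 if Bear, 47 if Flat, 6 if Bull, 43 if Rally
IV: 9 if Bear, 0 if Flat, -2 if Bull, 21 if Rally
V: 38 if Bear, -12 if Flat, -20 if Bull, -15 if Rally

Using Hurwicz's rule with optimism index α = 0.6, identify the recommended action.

I: 0.6·49 + 0.4·(-15) = 23.4
II: 0.6·50 + 0.4·16 = 36.4
III: 0.6·47 + 0.4·(-11) = 23.8
IV: 0.6·21 + 0.4·(-2) = 11.8
V: 0.6·38 + 0.4·(-20) = 14.8
Highest Hurwicz score = 36.4 → II.

II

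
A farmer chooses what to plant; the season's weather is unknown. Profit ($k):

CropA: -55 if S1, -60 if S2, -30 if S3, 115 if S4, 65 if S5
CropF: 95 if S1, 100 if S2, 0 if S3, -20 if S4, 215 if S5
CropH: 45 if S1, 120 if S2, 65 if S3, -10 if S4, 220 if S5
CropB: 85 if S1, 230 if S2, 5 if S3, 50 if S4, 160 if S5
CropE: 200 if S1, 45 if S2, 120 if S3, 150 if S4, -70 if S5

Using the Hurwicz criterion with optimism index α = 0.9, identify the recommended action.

CropB

CropA: 0.9·115 + 0.1·(-60) = 97.5
CropF: 0.9·215 + 0.1·(-20) = 191.5
CropH: 0.9·220 + 0.1·(-10) = 197
CropB: 0.9·230 + 0.1·5 = 207.5
CropE: 0.9·200 + 0.1·(-70) = 173
Highest Hurwicz score = 207.5 → CropB.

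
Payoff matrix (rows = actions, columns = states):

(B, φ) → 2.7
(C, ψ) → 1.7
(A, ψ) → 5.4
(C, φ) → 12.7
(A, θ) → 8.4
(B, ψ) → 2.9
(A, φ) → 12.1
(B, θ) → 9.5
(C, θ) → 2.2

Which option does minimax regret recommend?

A

Column bests: θ=9.5, φ=12.7, ψ=5.4.
A regrets: 1.1, 0.6, 0.0 → max 1.1
B regrets: 0.0, 10.0, 2.5 → max 10.0
C regrets: 7.3, 0.0, 3.7 → max 7.3
Smallest max regret = 1.1 → A.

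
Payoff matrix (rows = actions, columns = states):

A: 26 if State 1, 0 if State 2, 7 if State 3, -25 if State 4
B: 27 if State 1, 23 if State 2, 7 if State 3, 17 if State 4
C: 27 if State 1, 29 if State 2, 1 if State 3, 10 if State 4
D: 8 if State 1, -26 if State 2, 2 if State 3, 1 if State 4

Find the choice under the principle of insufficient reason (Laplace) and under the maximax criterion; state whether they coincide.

laplace → B; maximax → C (disagree)

Row averages: A=2, B=18.5, C=16.75, D=-3.75
Highest average = 18.5 → B.
Row maxima: A=26, B=27, C=29, D=8
Best best-case = 29 → C.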